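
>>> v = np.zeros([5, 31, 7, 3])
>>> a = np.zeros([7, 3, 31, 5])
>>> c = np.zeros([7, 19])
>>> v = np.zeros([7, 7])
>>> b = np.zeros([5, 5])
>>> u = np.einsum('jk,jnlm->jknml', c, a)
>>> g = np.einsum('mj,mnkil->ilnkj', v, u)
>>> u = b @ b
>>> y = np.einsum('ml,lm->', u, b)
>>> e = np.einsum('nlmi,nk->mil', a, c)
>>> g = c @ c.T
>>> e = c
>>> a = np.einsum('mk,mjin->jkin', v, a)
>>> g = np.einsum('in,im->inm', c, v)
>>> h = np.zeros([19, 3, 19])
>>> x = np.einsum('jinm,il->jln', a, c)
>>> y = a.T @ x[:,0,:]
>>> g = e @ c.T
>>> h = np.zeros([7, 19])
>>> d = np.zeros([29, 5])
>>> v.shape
(7, 7)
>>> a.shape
(3, 7, 31, 5)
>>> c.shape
(7, 19)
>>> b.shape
(5, 5)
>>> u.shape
(5, 5)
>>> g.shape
(7, 7)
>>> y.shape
(5, 31, 7, 31)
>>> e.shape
(7, 19)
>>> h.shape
(7, 19)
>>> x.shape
(3, 19, 31)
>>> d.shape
(29, 5)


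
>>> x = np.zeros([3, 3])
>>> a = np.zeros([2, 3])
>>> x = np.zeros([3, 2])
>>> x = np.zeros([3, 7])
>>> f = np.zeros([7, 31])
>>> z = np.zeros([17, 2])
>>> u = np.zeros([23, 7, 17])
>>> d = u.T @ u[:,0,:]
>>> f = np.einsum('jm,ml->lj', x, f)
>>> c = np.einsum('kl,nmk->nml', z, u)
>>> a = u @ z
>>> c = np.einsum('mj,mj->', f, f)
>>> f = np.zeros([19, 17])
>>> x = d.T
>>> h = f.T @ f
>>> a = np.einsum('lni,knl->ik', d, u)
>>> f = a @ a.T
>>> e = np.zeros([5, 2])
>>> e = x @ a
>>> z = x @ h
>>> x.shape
(17, 7, 17)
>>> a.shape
(17, 23)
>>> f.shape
(17, 17)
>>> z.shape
(17, 7, 17)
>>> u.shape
(23, 7, 17)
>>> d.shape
(17, 7, 17)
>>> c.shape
()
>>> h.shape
(17, 17)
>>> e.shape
(17, 7, 23)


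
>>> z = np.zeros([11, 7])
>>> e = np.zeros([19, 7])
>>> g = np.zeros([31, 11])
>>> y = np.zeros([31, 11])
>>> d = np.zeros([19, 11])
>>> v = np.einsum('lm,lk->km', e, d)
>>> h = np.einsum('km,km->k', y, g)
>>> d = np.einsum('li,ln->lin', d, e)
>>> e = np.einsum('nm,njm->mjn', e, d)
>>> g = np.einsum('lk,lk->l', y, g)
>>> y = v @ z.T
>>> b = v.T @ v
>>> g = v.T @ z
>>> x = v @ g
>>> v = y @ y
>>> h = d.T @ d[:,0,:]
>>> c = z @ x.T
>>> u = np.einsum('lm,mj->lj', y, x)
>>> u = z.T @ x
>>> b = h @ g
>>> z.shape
(11, 7)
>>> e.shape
(7, 11, 19)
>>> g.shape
(7, 7)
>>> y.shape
(11, 11)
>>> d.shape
(19, 11, 7)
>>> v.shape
(11, 11)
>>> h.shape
(7, 11, 7)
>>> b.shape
(7, 11, 7)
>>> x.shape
(11, 7)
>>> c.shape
(11, 11)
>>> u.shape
(7, 7)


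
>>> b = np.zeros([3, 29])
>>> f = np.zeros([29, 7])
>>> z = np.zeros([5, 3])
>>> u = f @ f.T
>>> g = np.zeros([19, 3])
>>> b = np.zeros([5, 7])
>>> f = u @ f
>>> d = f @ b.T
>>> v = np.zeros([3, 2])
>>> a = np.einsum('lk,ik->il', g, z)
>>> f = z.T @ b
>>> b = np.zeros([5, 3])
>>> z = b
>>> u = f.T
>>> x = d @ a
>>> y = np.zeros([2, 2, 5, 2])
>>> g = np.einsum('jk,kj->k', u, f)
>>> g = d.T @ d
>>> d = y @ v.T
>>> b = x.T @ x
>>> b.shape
(19, 19)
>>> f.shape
(3, 7)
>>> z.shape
(5, 3)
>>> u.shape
(7, 3)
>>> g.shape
(5, 5)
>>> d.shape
(2, 2, 5, 3)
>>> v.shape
(3, 2)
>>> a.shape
(5, 19)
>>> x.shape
(29, 19)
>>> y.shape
(2, 2, 5, 2)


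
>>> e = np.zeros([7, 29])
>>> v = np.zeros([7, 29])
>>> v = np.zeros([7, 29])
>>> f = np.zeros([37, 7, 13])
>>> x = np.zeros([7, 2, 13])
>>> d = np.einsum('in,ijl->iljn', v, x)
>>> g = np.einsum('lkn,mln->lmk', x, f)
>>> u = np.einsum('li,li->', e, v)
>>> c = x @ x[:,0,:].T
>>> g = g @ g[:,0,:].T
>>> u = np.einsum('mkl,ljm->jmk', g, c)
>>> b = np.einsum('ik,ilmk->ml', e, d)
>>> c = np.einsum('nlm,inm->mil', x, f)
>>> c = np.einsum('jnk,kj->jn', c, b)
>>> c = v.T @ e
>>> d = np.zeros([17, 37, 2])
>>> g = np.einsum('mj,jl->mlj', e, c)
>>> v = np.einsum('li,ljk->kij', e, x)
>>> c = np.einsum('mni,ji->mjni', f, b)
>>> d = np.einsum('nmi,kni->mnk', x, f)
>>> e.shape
(7, 29)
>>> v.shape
(13, 29, 2)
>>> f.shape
(37, 7, 13)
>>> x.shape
(7, 2, 13)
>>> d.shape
(2, 7, 37)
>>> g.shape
(7, 29, 29)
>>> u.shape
(2, 7, 37)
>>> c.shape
(37, 2, 7, 13)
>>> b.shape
(2, 13)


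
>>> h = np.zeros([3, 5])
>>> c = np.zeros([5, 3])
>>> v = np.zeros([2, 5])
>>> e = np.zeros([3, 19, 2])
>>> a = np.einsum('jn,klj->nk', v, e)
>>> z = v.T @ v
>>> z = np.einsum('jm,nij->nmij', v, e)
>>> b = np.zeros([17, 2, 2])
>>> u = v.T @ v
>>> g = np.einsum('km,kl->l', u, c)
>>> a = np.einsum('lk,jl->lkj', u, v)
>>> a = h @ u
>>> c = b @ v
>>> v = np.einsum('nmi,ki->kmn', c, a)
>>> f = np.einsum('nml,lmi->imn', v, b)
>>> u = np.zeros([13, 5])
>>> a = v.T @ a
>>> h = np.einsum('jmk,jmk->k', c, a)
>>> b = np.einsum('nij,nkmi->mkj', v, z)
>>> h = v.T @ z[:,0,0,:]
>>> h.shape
(17, 2, 2)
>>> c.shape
(17, 2, 5)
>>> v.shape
(3, 2, 17)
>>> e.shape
(3, 19, 2)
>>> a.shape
(17, 2, 5)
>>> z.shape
(3, 5, 19, 2)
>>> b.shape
(19, 5, 17)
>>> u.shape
(13, 5)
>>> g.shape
(3,)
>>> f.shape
(2, 2, 3)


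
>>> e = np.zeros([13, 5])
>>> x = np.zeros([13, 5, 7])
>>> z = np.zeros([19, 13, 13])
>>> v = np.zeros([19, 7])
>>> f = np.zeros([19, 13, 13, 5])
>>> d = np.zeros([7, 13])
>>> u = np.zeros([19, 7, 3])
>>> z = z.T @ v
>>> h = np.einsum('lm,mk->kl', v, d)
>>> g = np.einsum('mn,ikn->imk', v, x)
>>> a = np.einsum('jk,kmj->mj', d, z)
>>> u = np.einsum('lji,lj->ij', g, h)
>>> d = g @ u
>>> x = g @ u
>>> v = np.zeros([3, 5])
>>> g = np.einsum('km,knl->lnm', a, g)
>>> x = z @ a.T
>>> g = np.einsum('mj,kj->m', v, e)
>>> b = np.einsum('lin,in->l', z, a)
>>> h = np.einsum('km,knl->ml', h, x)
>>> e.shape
(13, 5)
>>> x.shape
(13, 13, 13)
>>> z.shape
(13, 13, 7)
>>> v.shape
(3, 5)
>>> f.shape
(19, 13, 13, 5)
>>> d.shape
(13, 19, 19)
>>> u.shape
(5, 19)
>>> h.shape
(19, 13)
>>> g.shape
(3,)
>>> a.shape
(13, 7)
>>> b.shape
(13,)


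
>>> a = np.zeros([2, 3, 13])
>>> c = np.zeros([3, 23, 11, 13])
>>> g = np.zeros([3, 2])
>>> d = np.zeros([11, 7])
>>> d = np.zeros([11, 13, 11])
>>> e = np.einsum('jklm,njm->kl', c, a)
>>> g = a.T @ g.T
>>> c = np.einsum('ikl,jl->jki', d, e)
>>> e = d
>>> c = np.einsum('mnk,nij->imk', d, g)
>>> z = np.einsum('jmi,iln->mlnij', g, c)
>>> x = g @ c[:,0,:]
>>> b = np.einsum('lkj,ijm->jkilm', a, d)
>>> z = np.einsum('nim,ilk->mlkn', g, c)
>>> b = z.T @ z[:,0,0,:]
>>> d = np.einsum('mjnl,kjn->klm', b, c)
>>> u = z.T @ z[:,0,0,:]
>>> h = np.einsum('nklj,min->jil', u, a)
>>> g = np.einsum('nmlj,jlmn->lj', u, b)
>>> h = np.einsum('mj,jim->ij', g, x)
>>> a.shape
(2, 3, 13)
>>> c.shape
(3, 11, 11)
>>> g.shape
(11, 13)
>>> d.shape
(3, 13, 13)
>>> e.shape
(11, 13, 11)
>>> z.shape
(3, 11, 11, 13)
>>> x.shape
(13, 3, 11)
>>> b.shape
(13, 11, 11, 13)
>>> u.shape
(13, 11, 11, 13)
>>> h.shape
(3, 13)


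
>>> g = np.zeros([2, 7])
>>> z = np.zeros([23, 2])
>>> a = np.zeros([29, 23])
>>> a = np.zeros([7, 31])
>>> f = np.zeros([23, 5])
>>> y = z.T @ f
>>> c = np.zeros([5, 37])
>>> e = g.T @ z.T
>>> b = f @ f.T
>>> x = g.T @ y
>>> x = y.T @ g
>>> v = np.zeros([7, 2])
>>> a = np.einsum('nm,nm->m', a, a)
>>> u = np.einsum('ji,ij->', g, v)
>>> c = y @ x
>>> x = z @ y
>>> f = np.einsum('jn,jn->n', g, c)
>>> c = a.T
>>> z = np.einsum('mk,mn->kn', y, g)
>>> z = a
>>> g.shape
(2, 7)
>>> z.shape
(31,)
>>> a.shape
(31,)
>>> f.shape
(7,)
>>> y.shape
(2, 5)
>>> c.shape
(31,)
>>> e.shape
(7, 23)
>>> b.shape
(23, 23)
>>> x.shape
(23, 5)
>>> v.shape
(7, 2)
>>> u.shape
()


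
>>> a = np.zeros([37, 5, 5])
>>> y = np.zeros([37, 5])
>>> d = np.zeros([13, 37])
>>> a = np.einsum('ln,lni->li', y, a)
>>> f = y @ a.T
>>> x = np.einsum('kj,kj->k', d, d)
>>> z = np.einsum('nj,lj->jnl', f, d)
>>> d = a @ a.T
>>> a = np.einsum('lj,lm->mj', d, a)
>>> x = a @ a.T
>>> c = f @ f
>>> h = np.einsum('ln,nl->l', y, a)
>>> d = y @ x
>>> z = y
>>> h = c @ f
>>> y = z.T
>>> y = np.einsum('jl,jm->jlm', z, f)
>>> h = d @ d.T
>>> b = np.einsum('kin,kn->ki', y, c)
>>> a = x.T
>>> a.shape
(5, 5)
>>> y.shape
(37, 5, 37)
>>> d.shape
(37, 5)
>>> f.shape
(37, 37)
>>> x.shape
(5, 5)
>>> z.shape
(37, 5)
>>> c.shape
(37, 37)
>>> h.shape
(37, 37)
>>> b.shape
(37, 5)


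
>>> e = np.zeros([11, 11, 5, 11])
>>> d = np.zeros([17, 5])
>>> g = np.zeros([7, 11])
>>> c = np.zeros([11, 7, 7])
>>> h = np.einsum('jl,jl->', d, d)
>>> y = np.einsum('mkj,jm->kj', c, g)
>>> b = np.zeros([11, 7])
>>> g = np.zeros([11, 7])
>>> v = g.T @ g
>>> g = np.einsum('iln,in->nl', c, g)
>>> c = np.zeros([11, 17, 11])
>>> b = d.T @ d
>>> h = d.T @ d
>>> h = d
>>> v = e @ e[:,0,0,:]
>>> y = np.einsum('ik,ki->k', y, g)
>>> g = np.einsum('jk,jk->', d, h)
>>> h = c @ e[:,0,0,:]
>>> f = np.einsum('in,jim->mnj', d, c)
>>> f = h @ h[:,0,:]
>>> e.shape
(11, 11, 5, 11)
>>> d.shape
(17, 5)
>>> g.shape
()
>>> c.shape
(11, 17, 11)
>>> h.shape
(11, 17, 11)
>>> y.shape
(7,)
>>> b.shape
(5, 5)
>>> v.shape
(11, 11, 5, 11)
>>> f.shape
(11, 17, 11)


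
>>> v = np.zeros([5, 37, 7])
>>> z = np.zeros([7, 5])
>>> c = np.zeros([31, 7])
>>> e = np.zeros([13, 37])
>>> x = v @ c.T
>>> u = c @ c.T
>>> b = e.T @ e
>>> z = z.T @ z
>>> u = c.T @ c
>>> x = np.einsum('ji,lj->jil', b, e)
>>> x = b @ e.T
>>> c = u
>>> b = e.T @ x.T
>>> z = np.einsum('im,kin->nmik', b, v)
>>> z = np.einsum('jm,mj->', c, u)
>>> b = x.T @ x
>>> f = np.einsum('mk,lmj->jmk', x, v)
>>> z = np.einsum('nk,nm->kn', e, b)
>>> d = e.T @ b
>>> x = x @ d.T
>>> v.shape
(5, 37, 7)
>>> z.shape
(37, 13)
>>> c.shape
(7, 7)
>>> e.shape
(13, 37)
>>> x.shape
(37, 37)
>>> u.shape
(7, 7)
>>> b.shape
(13, 13)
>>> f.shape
(7, 37, 13)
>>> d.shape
(37, 13)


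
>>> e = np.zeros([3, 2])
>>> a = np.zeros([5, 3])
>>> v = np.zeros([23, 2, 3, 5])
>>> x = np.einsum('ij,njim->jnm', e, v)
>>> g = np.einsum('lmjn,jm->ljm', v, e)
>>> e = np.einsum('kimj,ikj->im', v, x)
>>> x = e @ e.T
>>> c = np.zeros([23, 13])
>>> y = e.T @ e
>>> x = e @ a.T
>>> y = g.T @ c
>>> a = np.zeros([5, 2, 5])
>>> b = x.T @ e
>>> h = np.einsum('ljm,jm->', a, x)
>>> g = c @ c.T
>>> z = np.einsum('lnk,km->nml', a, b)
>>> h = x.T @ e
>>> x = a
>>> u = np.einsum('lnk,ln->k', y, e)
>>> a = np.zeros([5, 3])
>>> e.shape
(2, 3)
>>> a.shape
(5, 3)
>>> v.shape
(23, 2, 3, 5)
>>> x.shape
(5, 2, 5)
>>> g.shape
(23, 23)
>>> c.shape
(23, 13)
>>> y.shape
(2, 3, 13)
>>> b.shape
(5, 3)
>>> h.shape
(5, 3)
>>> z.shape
(2, 3, 5)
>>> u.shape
(13,)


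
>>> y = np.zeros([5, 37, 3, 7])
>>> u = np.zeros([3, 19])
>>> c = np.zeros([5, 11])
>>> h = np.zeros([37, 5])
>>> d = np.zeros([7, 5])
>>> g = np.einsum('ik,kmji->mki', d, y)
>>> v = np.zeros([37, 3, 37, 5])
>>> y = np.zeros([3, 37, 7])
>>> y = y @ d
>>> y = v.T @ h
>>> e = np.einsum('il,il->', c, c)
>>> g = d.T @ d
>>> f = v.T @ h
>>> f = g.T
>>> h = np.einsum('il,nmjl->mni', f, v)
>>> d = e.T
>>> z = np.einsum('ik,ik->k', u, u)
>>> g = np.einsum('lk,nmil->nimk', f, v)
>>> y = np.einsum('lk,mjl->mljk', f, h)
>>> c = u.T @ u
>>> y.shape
(3, 5, 37, 5)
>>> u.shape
(3, 19)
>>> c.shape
(19, 19)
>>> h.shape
(3, 37, 5)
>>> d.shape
()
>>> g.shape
(37, 37, 3, 5)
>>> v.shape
(37, 3, 37, 5)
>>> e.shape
()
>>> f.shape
(5, 5)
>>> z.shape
(19,)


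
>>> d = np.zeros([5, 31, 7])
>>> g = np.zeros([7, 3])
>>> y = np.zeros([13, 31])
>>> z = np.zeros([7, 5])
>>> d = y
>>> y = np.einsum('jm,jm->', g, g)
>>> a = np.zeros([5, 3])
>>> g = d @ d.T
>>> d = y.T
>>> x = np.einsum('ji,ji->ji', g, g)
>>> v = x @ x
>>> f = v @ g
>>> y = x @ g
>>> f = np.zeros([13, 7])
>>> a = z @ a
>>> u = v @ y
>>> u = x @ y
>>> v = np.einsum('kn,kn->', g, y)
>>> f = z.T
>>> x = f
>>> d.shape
()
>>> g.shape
(13, 13)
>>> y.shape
(13, 13)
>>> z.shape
(7, 5)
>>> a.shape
(7, 3)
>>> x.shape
(5, 7)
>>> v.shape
()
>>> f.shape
(5, 7)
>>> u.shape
(13, 13)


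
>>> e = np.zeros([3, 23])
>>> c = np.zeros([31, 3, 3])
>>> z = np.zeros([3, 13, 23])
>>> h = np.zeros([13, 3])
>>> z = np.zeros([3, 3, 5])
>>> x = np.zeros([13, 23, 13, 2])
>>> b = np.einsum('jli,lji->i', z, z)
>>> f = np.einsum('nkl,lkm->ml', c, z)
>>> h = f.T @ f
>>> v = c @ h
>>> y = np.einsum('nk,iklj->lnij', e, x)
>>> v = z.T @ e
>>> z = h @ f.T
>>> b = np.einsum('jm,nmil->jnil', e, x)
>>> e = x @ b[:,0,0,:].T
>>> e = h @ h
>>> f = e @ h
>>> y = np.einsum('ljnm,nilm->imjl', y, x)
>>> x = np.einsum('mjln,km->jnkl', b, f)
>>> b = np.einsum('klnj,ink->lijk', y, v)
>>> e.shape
(3, 3)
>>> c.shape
(31, 3, 3)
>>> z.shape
(3, 5)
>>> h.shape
(3, 3)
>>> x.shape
(13, 2, 3, 13)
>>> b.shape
(2, 5, 13, 23)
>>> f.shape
(3, 3)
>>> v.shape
(5, 3, 23)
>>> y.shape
(23, 2, 3, 13)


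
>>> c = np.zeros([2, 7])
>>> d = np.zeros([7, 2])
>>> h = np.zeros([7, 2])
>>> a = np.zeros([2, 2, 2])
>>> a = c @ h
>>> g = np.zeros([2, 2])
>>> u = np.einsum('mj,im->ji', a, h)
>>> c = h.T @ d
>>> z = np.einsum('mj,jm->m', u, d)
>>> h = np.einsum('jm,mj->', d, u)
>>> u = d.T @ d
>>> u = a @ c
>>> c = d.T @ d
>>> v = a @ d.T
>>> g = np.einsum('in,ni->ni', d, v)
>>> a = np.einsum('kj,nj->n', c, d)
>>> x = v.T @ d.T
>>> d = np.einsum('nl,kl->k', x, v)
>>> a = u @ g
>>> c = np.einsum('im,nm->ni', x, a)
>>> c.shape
(2, 7)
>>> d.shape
(2,)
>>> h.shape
()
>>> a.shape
(2, 7)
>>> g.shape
(2, 7)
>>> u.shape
(2, 2)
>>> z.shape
(2,)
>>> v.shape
(2, 7)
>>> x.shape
(7, 7)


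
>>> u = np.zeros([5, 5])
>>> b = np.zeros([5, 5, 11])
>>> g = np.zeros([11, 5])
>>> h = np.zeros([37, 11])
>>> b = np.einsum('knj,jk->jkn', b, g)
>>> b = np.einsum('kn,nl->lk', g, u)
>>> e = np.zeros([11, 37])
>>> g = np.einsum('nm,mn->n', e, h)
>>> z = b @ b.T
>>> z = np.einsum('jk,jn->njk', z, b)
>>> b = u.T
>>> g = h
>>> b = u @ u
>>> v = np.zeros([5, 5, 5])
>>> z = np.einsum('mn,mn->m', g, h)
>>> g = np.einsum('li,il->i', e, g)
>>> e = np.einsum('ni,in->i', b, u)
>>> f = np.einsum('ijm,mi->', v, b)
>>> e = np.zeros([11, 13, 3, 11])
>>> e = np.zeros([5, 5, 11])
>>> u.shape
(5, 5)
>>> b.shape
(5, 5)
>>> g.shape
(37,)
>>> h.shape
(37, 11)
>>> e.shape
(5, 5, 11)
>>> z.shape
(37,)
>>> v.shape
(5, 5, 5)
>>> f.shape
()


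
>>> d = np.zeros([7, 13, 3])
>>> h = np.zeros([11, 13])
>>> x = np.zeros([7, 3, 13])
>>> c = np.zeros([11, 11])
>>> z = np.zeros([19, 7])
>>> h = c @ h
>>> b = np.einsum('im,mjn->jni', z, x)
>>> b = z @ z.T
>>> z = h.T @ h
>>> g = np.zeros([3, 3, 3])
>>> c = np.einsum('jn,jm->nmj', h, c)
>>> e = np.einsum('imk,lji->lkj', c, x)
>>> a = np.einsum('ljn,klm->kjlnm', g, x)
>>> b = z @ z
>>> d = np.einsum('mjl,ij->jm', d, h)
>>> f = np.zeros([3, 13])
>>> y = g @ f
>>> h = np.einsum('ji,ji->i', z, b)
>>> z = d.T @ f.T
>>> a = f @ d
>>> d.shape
(13, 7)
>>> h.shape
(13,)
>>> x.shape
(7, 3, 13)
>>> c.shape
(13, 11, 11)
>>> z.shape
(7, 3)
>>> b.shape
(13, 13)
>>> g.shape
(3, 3, 3)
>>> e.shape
(7, 11, 3)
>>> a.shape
(3, 7)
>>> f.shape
(3, 13)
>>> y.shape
(3, 3, 13)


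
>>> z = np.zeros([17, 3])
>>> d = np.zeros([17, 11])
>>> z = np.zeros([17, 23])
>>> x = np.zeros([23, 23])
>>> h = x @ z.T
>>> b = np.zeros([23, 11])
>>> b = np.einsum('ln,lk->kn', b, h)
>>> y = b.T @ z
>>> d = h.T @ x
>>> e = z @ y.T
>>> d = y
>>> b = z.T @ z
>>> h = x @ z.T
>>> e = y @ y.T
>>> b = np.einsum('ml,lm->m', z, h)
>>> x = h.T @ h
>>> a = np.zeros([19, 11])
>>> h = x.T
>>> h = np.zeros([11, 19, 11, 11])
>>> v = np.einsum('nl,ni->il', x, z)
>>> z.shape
(17, 23)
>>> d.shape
(11, 23)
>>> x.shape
(17, 17)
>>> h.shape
(11, 19, 11, 11)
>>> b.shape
(17,)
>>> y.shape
(11, 23)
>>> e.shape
(11, 11)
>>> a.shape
(19, 11)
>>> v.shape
(23, 17)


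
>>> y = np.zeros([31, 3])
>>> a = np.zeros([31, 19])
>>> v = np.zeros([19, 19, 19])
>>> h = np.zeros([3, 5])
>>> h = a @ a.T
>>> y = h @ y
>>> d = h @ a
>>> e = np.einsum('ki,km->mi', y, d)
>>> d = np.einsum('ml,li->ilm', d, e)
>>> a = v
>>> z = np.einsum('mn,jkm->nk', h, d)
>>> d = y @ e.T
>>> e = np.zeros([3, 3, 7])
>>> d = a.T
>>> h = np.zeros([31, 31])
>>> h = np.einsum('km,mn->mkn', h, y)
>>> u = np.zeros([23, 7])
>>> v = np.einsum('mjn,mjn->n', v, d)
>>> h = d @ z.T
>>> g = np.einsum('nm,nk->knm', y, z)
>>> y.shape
(31, 3)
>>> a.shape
(19, 19, 19)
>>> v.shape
(19,)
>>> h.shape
(19, 19, 31)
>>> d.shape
(19, 19, 19)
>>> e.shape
(3, 3, 7)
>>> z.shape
(31, 19)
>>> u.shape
(23, 7)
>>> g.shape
(19, 31, 3)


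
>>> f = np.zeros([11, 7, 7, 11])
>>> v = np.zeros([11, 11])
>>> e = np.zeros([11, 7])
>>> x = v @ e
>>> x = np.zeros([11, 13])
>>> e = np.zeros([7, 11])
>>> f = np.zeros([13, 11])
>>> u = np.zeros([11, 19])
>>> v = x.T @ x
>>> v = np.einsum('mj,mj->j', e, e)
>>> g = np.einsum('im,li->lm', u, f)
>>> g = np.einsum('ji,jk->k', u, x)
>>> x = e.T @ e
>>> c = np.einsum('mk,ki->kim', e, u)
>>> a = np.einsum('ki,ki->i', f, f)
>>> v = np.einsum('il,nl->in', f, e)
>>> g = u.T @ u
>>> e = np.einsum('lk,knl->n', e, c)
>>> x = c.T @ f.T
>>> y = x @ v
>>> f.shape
(13, 11)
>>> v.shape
(13, 7)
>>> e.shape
(19,)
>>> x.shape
(7, 19, 13)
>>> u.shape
(11, 19)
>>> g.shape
(19, 19)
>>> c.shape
(11, 19, 7)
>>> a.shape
(11,)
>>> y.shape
(7, 19, 7)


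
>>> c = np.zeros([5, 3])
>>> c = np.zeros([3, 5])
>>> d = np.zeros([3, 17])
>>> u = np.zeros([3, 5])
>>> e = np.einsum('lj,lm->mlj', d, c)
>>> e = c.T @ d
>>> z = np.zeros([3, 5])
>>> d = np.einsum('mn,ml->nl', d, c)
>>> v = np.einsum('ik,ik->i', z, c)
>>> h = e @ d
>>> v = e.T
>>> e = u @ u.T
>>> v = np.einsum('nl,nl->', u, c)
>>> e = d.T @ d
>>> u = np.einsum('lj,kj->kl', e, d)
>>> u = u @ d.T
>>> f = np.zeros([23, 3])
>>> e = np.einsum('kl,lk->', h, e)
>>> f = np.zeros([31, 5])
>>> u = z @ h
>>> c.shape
(3, 5)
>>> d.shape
(17, 5)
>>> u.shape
(3, 5)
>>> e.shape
()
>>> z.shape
(3, 5)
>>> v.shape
()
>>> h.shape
(5, 5)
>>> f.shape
(31, 5)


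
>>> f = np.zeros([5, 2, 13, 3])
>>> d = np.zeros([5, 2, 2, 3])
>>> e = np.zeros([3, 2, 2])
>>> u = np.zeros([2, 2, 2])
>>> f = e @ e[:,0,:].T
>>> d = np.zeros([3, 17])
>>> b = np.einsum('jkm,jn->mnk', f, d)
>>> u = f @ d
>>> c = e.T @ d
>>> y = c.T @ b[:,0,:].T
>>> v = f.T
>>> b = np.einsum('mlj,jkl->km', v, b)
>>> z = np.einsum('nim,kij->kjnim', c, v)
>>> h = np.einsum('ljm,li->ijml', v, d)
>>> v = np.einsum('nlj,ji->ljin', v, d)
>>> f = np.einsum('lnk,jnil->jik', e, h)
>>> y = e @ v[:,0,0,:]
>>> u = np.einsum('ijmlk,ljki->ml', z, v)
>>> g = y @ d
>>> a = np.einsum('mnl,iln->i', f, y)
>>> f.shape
(17, 3, 2)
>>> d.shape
(3, 17)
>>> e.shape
(3, 2, 2)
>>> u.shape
(2, 2)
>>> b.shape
(17, 3)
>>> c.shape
(2, 2, 17)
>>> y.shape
(3, 2, 3)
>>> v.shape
(2, 3, 17, 3)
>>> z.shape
(3, 3, 2, 2, 17)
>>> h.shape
(17, 2, 3, 3)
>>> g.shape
(3, 2, 17)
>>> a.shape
(3,)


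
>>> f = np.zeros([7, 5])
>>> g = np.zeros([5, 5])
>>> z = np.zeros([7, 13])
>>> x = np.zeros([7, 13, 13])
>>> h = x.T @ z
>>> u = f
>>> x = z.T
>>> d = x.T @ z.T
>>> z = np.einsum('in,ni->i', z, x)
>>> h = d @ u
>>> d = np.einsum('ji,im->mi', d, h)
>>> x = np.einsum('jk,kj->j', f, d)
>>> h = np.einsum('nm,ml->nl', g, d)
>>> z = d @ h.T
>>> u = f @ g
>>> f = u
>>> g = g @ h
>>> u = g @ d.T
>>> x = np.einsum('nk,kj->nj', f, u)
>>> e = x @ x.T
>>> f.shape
(7, 5)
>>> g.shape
(5, 7)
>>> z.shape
(5, 5)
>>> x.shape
(7, 5)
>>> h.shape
(5, 7)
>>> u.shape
(5, 5)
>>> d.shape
(5, 7)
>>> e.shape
(7, 7)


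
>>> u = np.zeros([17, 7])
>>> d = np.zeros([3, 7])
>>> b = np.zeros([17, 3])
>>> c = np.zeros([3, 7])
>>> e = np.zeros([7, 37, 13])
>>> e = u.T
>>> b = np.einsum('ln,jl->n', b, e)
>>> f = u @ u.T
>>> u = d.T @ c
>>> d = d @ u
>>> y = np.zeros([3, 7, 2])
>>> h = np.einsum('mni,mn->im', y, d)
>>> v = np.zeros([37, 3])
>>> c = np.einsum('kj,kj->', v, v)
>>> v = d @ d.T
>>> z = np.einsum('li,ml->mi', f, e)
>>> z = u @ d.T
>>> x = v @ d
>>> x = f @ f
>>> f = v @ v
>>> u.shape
(7, 7)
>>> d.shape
(3, 7)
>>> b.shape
(3,)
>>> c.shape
()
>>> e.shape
(7, 17)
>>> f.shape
(3, 3)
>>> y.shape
(3, 7, 2)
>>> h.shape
(2, 3)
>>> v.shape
(3, 3)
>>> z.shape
(7, 3)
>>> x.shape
(17, 17)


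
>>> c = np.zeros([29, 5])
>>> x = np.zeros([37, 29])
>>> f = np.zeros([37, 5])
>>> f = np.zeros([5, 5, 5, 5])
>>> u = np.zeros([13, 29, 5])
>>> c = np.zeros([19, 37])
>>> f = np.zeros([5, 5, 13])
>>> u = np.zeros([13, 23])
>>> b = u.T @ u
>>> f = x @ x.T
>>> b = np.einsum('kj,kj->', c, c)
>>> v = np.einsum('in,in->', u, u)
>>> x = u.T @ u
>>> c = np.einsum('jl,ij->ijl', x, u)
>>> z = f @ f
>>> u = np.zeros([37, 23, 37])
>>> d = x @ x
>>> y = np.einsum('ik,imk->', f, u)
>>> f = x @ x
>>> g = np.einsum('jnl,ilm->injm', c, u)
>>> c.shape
(13, 23, 23)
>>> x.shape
(23, 23)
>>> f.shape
(23, 23)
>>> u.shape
(37, 23, 37)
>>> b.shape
()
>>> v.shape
()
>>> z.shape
(37, 37)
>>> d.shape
(23, 23)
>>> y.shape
()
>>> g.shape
(37, 23, 13, 37)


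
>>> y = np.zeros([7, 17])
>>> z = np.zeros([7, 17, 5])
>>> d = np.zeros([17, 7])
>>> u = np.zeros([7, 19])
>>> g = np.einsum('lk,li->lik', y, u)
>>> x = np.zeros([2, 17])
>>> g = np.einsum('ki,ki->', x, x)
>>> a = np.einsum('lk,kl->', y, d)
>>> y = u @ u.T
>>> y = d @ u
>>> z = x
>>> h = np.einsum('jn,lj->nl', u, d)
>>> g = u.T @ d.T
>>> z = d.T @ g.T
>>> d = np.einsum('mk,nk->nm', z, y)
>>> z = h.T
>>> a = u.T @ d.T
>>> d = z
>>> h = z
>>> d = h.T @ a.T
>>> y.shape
(17, 19)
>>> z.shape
(17, 19)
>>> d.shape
(19, 19)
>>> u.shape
(7, 19)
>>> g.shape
(19, 17)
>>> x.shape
(2, 17)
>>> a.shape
(19, 17)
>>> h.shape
(17, 19)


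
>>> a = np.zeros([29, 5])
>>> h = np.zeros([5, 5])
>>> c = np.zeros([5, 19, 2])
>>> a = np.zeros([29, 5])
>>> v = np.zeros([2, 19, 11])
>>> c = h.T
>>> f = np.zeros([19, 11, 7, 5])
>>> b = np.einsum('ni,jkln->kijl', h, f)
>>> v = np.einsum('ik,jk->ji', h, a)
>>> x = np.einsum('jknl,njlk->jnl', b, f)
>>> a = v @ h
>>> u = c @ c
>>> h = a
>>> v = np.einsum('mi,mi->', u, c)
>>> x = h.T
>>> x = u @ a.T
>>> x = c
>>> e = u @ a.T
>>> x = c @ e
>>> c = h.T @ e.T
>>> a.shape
(29, 5)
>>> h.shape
(29, 5)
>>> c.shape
(5, 5)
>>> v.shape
()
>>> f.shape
(19, 11, 7, 5)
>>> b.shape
(11, 5, 19, 7)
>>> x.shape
(5, 29)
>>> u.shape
(5, 5)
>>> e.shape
(5, 29)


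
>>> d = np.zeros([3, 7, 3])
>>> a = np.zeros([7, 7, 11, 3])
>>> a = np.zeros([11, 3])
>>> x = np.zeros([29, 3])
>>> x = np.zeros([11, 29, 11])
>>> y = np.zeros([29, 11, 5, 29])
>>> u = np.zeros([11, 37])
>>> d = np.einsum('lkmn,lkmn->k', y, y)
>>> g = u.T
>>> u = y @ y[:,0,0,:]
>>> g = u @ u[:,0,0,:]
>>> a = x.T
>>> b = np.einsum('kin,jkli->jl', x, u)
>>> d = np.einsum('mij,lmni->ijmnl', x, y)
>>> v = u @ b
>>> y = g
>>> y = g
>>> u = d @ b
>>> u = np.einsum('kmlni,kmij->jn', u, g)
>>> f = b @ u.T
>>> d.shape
(29, 11, 11, 5, 29)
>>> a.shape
(11, 29, 11)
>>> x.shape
(11, 29, 11)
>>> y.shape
(29, 11, 5, 29)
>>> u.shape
(29, 5)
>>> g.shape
(29, 11, 5, 29)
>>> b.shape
(29, 5)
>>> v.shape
(29, 11, 5, 5)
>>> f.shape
(29, 29)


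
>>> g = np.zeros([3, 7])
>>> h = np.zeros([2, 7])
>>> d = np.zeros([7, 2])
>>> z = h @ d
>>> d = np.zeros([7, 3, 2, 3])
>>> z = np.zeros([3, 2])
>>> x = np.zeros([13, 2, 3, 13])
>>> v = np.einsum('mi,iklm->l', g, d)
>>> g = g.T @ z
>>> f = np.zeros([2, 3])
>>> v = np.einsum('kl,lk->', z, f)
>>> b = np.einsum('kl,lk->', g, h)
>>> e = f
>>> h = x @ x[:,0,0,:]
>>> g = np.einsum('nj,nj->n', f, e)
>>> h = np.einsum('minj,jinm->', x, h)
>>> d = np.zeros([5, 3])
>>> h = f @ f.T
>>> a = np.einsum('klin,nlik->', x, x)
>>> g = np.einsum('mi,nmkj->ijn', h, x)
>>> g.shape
(2, 13, 13)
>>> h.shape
(2, 2)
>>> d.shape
(5, 3)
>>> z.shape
(3, 2)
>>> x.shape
(13, 2, 3, 13)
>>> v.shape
()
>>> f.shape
(2, 3)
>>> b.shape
()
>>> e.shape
(2, 3)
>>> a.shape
()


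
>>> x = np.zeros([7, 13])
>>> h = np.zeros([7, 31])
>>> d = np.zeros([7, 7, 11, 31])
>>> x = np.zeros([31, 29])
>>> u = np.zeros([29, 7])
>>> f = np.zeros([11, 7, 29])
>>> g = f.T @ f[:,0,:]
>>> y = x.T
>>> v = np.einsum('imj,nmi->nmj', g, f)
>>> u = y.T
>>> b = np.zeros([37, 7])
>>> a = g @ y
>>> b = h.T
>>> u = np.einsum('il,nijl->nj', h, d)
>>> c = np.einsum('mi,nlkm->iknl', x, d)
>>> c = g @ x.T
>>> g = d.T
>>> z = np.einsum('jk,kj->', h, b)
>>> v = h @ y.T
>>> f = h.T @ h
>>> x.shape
(31, 29)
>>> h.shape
(7, 31)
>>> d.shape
(7, 7, 11, 31)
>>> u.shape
(7, 11)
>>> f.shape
(31, 31)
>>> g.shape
(31, 11, 7, 7)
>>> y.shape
(29, 31)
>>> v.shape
(7, 29)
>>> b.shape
(31, 7)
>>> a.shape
(29, 7, 31)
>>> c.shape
(29, 7, 31)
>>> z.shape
()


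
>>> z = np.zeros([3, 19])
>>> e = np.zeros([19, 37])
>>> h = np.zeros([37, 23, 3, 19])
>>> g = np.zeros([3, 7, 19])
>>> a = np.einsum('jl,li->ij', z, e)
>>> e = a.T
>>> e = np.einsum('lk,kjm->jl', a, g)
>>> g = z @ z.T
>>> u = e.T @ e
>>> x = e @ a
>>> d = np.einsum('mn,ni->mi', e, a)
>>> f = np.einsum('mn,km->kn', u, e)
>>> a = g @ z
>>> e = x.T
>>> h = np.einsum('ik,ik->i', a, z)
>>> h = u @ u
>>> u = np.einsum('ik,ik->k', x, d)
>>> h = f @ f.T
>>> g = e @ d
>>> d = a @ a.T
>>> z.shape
(3, 19)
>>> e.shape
(3, 7)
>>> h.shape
(7, 7)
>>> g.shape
(3, 3)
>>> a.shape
(3, 19)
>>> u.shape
(3,)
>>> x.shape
(7, 3)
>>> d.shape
(3, 3)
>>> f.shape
(7, 37)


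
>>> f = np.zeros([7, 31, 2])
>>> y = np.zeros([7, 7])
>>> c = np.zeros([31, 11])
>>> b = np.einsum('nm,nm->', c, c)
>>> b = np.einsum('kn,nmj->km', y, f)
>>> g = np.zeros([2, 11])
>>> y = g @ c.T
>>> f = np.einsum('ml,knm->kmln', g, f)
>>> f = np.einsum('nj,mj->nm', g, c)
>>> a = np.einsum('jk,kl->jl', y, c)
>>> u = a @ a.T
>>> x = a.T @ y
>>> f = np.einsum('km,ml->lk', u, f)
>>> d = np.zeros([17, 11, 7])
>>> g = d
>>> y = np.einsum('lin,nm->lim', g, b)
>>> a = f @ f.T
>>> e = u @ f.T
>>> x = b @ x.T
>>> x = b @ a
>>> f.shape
(31, 2)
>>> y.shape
(17, 11, 31)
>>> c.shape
(31, 11)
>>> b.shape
(7, 31)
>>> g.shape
(17, 11, 7)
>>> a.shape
(31, 31)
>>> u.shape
(2, 2)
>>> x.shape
(7, 31)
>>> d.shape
(17, 11, 7)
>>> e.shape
(2, 31)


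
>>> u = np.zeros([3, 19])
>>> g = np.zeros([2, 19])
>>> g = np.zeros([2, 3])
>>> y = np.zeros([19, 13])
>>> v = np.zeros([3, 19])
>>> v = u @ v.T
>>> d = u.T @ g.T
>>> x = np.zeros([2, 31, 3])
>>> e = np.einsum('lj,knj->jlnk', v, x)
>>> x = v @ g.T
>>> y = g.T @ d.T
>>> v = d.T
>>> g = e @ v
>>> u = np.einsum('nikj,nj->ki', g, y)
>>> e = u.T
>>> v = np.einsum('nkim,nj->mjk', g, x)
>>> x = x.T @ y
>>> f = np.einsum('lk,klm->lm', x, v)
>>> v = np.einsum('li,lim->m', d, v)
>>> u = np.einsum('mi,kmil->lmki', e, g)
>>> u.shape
(19, 3, 3, 31)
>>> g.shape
(3, 3, 31, 19)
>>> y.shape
(3, 19)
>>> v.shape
(3,)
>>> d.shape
(19, 2)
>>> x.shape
(2, 19)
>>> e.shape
(3, 31)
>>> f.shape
(2, 3)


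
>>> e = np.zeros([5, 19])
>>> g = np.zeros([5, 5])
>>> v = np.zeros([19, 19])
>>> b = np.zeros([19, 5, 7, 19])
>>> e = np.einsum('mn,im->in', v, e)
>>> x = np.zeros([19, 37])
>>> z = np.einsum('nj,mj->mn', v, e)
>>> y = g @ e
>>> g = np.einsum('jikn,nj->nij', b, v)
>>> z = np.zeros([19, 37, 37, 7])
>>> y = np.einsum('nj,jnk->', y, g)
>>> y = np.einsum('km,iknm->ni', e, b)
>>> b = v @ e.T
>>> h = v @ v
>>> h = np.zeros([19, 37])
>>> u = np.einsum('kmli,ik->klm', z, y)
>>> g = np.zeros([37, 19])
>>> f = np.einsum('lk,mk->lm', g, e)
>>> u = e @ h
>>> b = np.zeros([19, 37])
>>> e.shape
(5, 19)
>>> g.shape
(37, 19)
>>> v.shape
(19, 19)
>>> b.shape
(19, 37)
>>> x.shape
(19, 37)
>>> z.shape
(19, 37, 37, 7)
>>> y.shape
(7, 19)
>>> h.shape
(19, 37)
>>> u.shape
(5, 37)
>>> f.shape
(37, 5)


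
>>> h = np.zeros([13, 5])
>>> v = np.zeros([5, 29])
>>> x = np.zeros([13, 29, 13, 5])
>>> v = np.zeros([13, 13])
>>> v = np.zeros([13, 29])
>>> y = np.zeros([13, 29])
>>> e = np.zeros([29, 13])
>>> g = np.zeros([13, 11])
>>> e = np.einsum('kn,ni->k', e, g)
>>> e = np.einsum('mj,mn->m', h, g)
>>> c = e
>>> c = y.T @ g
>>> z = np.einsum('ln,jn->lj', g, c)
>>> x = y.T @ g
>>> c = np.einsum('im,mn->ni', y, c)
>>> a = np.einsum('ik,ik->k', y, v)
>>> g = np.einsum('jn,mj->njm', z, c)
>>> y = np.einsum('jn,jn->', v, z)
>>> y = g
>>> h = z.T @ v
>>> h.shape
(29, 29)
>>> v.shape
(13, 29)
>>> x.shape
(29, 11)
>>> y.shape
(29, 13, 11)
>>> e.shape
(13,)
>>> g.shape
(29, 13, 11)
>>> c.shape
(11, 13)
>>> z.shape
(13, 29)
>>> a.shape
(29,)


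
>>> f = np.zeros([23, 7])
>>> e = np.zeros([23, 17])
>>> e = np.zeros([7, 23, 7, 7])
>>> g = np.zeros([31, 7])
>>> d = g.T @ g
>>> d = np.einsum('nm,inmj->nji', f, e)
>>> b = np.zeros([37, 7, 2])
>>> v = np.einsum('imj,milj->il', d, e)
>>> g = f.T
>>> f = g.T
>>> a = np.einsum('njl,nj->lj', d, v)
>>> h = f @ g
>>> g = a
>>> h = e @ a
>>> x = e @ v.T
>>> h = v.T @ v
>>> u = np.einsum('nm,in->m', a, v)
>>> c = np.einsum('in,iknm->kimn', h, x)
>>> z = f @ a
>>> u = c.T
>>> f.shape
(23, 7)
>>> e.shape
(7, 23, 7, 7)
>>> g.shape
(7, 7)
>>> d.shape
(23, 7, 7)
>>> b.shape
(37, 7, 2)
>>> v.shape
(23, 7)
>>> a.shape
(7, 7)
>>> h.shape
(7, 7)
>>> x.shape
(7, 23, 7, 23)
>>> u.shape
(7, 23, 7, 23)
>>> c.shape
(23, 7, 23, 7)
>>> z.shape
(23, 7)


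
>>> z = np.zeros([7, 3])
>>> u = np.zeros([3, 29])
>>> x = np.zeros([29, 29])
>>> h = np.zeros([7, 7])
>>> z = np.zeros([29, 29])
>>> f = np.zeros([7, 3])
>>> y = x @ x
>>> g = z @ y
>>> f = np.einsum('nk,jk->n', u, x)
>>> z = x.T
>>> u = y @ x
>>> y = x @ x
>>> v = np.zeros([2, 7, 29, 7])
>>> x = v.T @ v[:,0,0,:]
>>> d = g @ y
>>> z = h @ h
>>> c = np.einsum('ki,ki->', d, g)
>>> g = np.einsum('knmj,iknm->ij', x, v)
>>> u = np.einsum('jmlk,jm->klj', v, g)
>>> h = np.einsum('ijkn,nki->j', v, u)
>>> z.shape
(7, 7)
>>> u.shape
(7, 29, 2)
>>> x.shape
(7, 29, 7, 7)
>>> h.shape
(7,)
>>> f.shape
(3,)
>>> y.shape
(29, 29)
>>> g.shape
(2, 7)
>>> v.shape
(2, 7, 29, 7)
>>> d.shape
(29, 29)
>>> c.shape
()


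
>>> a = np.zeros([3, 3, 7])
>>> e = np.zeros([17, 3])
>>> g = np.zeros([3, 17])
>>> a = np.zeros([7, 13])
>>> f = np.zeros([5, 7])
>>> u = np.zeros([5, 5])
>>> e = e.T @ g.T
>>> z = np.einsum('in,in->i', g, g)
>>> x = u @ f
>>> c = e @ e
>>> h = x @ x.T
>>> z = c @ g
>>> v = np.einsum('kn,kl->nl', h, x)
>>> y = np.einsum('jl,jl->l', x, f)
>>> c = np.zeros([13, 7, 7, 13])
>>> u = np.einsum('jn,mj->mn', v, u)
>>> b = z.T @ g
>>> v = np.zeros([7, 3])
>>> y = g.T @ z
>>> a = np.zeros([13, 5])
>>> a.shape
(13, 5)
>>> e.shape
(3, 3)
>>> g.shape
(3, 17)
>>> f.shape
(5, 7)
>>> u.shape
(5, 7)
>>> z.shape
(3, 17)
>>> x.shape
(5, 7)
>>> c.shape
(13, 7, 7, 13)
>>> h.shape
(5, 5)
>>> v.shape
(7, 3)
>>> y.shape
(17, 17)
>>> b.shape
(17, 17)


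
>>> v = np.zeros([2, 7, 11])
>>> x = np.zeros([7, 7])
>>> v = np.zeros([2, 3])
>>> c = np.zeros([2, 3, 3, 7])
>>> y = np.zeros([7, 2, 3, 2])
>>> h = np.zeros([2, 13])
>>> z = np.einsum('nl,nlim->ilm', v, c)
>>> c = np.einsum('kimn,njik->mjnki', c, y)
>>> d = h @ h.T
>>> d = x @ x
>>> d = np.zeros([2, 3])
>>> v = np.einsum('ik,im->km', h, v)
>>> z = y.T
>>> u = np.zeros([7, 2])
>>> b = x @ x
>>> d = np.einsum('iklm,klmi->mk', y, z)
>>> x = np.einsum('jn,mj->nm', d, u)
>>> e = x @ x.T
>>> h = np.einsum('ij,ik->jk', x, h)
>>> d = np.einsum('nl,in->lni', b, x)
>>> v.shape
(13, 3)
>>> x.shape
(2, 7)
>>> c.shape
(3, 2, 7, 2, 3)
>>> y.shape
(7, 2, 3, 2)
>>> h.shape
(7, 13)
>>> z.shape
(2, 3, 2, 7)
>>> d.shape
(7, 7, 2)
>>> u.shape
(7, 2)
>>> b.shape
(7, 7)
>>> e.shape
(2, 2)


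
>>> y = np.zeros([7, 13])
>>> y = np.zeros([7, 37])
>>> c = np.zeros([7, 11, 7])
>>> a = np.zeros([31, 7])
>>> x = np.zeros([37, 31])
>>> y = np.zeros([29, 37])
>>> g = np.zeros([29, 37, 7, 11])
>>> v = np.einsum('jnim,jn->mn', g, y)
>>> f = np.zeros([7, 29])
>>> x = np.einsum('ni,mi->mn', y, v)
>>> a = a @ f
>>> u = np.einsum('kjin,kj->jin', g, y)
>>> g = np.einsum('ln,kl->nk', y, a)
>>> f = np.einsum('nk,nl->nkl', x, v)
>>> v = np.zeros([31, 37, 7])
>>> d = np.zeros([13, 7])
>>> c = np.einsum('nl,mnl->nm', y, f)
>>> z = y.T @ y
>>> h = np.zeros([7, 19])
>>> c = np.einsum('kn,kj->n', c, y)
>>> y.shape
(29, 37)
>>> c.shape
(11,)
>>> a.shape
(31, 29)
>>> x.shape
(11, 29)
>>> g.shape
(37, 31)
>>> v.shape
(31, 37, 7)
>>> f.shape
(11, 29, 37)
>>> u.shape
(37, 7, 11)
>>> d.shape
(13, 7)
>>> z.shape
(37, 37)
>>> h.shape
(7, 19)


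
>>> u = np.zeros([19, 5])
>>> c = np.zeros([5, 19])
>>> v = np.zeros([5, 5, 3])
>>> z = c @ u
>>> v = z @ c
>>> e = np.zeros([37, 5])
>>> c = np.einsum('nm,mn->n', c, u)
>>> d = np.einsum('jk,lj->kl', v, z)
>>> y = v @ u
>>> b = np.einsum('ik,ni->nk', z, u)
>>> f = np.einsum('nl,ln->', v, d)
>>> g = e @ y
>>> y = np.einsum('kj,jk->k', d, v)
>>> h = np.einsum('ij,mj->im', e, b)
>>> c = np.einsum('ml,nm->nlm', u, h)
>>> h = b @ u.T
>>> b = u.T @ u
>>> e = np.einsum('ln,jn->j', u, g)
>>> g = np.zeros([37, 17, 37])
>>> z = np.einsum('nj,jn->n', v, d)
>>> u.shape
(19, 5)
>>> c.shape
(37, 5, 19)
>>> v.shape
(5, 19)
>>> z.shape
(5,)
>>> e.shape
(37,)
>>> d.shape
(19, 5)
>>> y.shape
(19,)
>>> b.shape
(5, 5)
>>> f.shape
()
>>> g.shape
(37, 17, 37)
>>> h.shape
(19, 19)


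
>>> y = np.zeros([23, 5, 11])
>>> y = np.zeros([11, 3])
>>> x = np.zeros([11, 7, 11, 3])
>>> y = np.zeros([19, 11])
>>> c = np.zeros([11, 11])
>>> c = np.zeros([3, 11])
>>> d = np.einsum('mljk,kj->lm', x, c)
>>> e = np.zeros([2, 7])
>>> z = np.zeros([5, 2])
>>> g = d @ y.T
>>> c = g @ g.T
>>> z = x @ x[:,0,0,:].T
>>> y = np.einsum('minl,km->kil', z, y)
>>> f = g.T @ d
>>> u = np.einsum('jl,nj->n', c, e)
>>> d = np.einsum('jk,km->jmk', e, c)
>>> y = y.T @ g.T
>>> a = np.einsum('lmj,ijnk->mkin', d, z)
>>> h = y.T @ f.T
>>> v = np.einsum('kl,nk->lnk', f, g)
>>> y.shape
(11, 7, 7)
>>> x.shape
(11, 7, 11, 3)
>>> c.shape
(7, 7)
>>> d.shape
(2, 7, 7)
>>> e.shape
(2, 7)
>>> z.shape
(11, 7, 11, 11)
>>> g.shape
(7, 19)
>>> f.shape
(19, 11)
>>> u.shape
(2,)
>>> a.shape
(7, 11, 11, 11)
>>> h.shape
(7, 7, 19)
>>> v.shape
(11, 7, 19)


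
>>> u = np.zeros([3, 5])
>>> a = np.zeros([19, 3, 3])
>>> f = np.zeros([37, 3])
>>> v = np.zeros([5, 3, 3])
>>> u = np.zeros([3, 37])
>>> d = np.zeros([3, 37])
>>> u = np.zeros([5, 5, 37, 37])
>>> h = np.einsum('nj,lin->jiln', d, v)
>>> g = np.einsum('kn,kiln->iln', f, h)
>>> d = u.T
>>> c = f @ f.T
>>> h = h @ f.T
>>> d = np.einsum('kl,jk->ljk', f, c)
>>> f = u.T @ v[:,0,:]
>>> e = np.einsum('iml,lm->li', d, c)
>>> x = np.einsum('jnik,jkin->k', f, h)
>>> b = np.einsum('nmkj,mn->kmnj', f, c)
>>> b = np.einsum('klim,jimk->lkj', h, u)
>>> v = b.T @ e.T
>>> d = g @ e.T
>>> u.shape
(5, 5, 37, 37)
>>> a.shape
(19, 3, 3)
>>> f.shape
(37, 37, 5, 3)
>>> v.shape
(5, 37, 37)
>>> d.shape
(3, 5, 37)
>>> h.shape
(37, 3, 5, 37)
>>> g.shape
(3, 5, 3)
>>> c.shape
(37, 37)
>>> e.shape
(37, 3)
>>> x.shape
(3,)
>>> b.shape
(3, 37, 5)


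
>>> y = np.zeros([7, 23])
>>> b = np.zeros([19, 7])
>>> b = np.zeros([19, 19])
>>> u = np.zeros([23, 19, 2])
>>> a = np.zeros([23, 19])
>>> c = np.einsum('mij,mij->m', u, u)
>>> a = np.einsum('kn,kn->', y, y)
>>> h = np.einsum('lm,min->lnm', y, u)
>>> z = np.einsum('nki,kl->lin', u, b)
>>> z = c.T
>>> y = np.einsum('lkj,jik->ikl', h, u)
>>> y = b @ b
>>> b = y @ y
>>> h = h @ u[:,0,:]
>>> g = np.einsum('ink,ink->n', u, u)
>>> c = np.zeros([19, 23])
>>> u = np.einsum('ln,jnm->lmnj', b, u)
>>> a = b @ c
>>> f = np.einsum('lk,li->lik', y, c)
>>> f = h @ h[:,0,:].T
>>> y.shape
(19, 19)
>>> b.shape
(19, 19)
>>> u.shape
(19, 2, 19, 23)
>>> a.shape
(19, 23)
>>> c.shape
(19, 23)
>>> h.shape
(7, 2, 2)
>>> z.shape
(23,)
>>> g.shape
(19,)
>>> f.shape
(7, 2, 7)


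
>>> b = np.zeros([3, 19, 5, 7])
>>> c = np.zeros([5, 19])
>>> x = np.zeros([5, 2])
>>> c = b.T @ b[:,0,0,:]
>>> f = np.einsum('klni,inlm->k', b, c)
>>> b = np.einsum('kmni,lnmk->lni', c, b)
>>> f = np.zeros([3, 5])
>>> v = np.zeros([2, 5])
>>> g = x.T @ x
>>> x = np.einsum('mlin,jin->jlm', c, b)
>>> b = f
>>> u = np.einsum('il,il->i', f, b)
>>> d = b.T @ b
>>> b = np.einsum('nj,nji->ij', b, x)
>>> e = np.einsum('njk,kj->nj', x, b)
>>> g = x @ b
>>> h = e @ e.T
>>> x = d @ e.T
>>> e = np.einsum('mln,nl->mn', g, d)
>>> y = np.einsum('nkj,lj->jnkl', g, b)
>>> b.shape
(7, 5)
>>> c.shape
(7, 5, 19, 7)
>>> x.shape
(5, 3)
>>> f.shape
(3, 5)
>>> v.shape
(2, 5)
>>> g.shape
(3, 5, 5)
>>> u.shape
(3,)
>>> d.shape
(5, 5)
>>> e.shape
(3, 5)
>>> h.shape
(3, 3)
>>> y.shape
(5, 3, 5, 7)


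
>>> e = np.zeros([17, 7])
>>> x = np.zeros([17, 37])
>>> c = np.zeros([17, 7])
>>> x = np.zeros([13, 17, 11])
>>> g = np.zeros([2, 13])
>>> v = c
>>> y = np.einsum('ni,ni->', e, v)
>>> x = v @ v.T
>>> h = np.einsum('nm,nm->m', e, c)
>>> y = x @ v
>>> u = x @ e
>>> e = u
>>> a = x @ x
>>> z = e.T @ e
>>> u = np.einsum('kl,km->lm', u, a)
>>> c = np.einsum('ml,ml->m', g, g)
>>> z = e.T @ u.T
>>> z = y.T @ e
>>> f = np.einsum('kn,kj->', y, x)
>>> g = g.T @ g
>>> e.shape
(17, 7)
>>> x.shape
(17, 17)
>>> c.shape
(2,)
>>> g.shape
(13, 13)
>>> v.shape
(17, 7)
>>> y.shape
(17, 7)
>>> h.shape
(7,)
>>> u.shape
(7, 17)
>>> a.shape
(17, 17)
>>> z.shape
(7, 7)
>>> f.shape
()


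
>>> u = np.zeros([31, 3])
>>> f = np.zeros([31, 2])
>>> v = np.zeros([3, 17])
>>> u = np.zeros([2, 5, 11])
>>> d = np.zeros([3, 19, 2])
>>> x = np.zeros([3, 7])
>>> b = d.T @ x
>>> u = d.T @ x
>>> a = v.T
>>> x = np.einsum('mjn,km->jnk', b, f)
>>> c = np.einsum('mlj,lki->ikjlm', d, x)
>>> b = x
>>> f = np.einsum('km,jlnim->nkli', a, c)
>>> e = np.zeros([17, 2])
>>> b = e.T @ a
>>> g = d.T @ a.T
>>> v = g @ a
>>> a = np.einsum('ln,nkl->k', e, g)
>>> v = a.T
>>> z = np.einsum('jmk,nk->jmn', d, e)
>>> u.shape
(2, 19, 7)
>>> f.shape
(2, 17, 7, 19)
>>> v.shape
(19,)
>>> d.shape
(3, 19, 2)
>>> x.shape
(19, 7, 31)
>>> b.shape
(2, 3)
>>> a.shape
(19,)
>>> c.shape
(31, 7, 2, 19, 3)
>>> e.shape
(17, 2)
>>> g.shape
(2, 19, 17)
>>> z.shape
(3, 19, 17)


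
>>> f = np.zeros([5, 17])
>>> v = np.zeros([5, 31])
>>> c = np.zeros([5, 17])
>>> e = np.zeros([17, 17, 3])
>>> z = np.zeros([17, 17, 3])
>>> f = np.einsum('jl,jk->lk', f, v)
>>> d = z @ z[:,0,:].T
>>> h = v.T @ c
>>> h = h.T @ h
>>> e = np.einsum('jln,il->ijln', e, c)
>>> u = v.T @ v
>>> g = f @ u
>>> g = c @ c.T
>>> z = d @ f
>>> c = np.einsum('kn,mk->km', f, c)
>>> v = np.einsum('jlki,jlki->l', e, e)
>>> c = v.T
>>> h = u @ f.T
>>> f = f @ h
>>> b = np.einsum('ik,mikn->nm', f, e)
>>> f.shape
(17, 17)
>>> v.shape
(17,)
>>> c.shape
(17,)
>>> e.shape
(5, 17, 17, 3)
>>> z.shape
(17, 17, 31)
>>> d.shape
(17, 17, 17)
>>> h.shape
(31, 17)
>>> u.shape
(31, 31)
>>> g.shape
(5, 5)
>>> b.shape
(3, 5)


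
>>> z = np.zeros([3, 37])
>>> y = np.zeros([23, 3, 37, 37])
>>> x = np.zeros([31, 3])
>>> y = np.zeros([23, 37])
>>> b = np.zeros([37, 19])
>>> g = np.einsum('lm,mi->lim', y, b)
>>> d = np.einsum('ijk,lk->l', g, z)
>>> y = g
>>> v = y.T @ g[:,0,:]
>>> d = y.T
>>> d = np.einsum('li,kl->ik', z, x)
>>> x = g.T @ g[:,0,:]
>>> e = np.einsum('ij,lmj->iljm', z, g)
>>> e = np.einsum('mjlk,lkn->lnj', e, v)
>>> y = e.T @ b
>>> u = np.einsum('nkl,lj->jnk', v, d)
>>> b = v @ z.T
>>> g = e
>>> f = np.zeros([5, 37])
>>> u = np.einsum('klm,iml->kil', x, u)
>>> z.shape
(3, 37)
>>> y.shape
(23, 37, 19)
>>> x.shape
(37, 19, 37)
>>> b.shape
(37, 19, 3)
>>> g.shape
(37, 37, 23)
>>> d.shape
(37, 31)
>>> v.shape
(37, 19, 37)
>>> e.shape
(37, 37, 23)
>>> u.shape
(37, 31, 19)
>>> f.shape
(5, 37)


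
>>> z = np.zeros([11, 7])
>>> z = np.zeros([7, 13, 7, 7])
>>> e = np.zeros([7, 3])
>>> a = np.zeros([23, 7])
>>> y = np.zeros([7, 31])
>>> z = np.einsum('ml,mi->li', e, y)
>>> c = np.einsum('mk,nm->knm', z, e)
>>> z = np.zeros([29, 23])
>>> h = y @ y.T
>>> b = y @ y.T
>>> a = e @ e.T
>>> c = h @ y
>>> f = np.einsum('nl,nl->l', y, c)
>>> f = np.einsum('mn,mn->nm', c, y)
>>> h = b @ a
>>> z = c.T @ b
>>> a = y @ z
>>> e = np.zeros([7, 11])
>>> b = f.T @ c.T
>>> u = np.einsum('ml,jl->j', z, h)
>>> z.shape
(31, 7)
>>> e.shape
(7, 11)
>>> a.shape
(7, 7)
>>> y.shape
(7, 31)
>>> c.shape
(7, 31)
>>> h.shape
(7, 7)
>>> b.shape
(7, 7)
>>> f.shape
(31, 7)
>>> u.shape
(7,)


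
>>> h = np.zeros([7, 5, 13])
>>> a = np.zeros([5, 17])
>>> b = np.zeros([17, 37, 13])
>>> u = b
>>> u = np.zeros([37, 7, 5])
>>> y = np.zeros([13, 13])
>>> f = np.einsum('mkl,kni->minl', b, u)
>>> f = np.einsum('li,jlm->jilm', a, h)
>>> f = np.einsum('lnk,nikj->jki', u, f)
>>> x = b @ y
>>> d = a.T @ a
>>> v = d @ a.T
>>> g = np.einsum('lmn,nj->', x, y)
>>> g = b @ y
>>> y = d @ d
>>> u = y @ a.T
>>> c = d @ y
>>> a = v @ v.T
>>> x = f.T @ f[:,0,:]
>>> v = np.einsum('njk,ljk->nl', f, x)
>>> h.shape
(7, 5, 13)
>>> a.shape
(17, 17)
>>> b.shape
(17, 37, 13)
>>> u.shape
(17, 5)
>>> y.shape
(17, 17)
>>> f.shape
(13, 5, 17)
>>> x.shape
(17, 5, 17)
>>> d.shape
(17, 17)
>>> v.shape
(13, 17)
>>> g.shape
(17, 37, 13)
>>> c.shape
(17, 17)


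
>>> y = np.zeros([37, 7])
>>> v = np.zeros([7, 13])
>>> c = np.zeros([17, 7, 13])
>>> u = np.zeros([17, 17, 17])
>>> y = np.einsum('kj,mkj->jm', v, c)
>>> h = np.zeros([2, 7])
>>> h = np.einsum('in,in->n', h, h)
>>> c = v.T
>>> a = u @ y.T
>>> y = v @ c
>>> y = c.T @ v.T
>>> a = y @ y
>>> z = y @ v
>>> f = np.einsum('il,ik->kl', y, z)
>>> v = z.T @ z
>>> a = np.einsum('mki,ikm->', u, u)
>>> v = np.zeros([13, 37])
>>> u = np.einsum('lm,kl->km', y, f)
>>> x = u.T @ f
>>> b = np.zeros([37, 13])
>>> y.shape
(7, 7)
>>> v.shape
(13, 37)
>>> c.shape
(13, 7)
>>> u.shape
(13, 7)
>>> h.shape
(7,)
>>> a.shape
()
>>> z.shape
(7, 13)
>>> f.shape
(13, 7)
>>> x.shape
(7, 7)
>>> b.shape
(37, 13)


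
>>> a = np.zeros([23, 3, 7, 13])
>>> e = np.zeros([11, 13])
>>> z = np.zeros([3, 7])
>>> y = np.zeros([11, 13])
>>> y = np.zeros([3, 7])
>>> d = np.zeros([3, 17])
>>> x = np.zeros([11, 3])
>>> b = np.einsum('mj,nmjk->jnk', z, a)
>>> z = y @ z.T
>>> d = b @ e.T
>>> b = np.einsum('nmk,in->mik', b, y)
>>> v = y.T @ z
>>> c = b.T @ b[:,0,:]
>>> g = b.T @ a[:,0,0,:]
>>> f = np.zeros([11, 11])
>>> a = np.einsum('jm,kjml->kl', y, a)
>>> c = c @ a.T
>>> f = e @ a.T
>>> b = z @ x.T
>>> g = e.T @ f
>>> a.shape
(23, 13)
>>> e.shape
(11, 13)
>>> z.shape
(3, 3)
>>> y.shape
(3, 7)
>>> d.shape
(7, 23, 11)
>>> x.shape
(11, 3)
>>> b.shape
(3, 11)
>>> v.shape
(7, 3)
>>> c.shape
(13, 3, 23)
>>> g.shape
(13, 23)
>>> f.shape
(11, 23)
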